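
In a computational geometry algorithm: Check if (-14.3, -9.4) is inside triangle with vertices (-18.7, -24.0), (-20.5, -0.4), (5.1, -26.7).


Cross products: AB x AP = -130.12, BC x BP = -67.34, CA x CP = -359.36
All same sign? yes

Yes, inside


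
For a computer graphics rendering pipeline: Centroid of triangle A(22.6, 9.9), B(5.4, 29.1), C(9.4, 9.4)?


Centroid = ((x_A+x_B+x_C)/3, (y_A+y_B+y_C)/3)
= ((22.6+5.4+9.4)/3, (9.9+29.1+9.4)/3)
= (12.4667, 16.1333)

(12.4667, 16.1333)


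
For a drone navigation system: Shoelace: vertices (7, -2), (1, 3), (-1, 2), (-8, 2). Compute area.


Shoelace sum: (7*3 - 1*(-2)) + (1*2 - (-1)*3) + ((-1)*2 - (-8)*2) + ((-8)*(-2) - 7*2)
= 44
Area = |44|/2 = 22

22


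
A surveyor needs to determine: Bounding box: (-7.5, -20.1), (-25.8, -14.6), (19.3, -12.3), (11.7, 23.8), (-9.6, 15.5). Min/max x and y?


x range: [-25.8, 19.3]
y range: [-20.1, 23.8]
Bounding box: (-25.8,-20.1) to (19.3,23.8)

(-25.8,-20.1) to (19.3,23.8)


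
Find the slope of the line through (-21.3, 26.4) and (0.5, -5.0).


slope = (y2-y1)/(x2-x1) = ((-5)-26.4)/(0.5-(-21.3)) = (-31.4)/21.8 = -1.4404

-1.4404


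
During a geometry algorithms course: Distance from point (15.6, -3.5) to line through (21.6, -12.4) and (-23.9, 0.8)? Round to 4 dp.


|cross product| = 325.75
|line direction| = sqrt(2244.49) = 47.376
Distance = 325.75/sqrt(2244.49) = 6.8758

6.8758


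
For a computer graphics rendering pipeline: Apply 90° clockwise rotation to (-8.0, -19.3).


90° CW: (x,y) -> (y, -x)
(-8,-19.3) -> (-19.3, 8)

(-19.3, 8)


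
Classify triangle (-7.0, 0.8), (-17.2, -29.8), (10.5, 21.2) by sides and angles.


Side lengths squared: AB^2=1040.4, BC^2=3368.29, CA^2=722.41
Sorted: [722.41, 1040.4, 3368.29]
By sides: Scalene, By angles: Obtuse

Scalene, Obtuse


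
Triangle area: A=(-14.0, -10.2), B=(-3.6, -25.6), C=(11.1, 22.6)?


Area = |x_A(y_B-y_C) + x_B(y_C-y_A) + x_C(y_A-y_B)|/2
= |674.8 + (-118.08) + 170.94|/2
= 727.66/2 = 363.83

363.83


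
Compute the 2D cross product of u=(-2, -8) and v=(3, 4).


u x v = u_x*v_y - u_y*v_x = (-2)*4 - (-8)*3
= (-8) - (-24) = 16

16


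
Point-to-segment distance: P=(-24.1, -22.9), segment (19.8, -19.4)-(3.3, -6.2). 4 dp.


Project P onto AB: t = 1 (clamped to [0,1])
Closest point on segment: (3.3, -6.2)
Distance: 32.0882

32.0882


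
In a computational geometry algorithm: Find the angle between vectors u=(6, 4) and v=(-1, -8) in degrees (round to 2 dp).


u.v = -38, |u| = sqrt(52) = 7.2111, |v| = sqrt(65) = 8.0623
cos(theta) = u.v/(|u||v|) = -38/sqrt(3380) = -0.65362
theta = acos(-0.65362) = 130.82 degrees

130.82 degrees


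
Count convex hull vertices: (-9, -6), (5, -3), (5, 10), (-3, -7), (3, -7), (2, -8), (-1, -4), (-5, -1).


Convex hull vertices (CCW): (-9, -6), (2, -8), (3, -7), (5, -3), (5, 10), (-5, -1)
Count = 6

6


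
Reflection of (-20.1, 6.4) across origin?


Reflection over origin: (x,y) -> (-x,-y)
(-20.1, 6.4) -> (20.1, -6.4)

(20.1, -6.4)


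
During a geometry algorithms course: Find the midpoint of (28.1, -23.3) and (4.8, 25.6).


M = ((28.1+4.8)/2, ((-23.3)+25.6)/2)
= (16.45, 1.15)

(16.45, 1.15)


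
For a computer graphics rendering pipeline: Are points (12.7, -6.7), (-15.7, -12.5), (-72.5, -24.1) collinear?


Cross product: ((-15.7)-12.7)*((-24.1)-(-6.7)) - ((-12.5)-(-6.7))*((-72.5)-12.7)
= 0

Yes, collinear


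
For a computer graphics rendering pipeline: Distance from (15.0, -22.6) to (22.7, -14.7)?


dx=7.7, dy=7.9
d^2 = 7.7^2 + 7.9^2 = 121.7
d = sqrt(121.7) = 11.0318

11.0318


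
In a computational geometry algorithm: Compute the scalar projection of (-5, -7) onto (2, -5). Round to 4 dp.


u.v = 25, |v| = sqrt(29) = 5.3852
Scalar projection = u.v / |v| = 25 / sqrt(29) = 4.6424

4.6424


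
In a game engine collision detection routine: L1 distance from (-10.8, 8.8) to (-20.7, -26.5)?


|(-10.8)-(-20.7)| + |8.8-(-26.5)| = 9.9 + 35.3 = 45.2

45.2


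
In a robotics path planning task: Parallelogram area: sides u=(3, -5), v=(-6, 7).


|u x v| = |3*7 - (-5)*(-6)|
= |21 - 30| = 9

9


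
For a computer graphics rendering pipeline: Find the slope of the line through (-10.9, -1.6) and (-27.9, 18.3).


slope = (y2-y1)/(x2-x1) = (18.3-(-1.6))/((-27.9)-(-10.9)) = 19.9/(-17) = -1.1706

-1.1706


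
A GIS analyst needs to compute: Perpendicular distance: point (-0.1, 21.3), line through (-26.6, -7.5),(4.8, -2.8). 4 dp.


|cross product| = 779.77
|line direction| = sqrt(1008.05) = 31.7498
Distance = 779.77/sqrt(1008.05) = 24.5598

24.5598


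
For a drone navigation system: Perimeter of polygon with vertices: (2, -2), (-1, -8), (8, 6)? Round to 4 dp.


Sides: (2, -2)->(-1, -8): sqrt(45) = 6.708204, (-1, -8)->(8, 6): sqrt(277) = 16.643317, (8, 6)->(2, -2): sqrt(100) = 10
Sum = 33.351521
Perimeter = 33.3515

33.3515


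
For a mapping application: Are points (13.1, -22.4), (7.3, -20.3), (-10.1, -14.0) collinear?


Cross product: (7.3-13.1)*((-14)-(-22.4)) - ((-20.3)-(-22.4))*((-10.1)-13.1)
= 0

Yes, collinear


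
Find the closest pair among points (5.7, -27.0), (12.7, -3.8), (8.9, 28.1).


d(P0,P1) = 24.233, d(P0,P2) = 55.1928, d(P1,P2) = 32.1255
Closest: P0 and P1

Closest pair: (5.7, -27.0) and (12.7, -3.8), distance = 24.233


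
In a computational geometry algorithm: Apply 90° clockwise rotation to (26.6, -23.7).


90° CW: (x,y) -> (y, -x)
(26.6,-23.7) -> (-23.7, -26.6)

(-23.7, -26.6)


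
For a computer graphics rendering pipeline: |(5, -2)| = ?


|u| = sqrt(5^2 + (-2)^2) = sqrt(29) = 5.3852

5.3852


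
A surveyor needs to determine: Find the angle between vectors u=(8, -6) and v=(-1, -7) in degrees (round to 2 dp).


u.v = 34, |u| = sqrt(100) = 10, |v| = sqrt(50) = 7.0711
cos(theta) = u.v/(|u||v|) = 34/sqrt(5000) = 0.480833
theta = acos(0.480833) = 61.26 degrees

61.26 degrees


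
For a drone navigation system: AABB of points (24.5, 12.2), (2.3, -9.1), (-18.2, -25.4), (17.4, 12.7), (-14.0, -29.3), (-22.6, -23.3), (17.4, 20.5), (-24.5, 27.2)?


x range: [-24.5, 24.5]
y range: [-29.3, 27.2]
Bounding box: (-24.5,-29.3) to (24.5,27.2)

(-24.5,-29.3) to (24.5,27.2)


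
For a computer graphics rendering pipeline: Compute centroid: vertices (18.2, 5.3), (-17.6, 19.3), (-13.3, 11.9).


Centroid = ((x_A+x_B+x_C)/3, (y_A+y_B+y_C)/3)
= ((18.2+(-17.6)+(-13.3))/3, (5.3+19.3+11.9)/3)
= (-4.2333, 12.1667)

(-4.2333, 12.1667)


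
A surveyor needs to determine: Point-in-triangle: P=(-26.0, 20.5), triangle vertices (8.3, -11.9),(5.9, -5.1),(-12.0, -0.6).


Cross products: AB x AP = 155.48, BC x BP = -314.69, CA x CP = 270.13
All same sign? no

No, outside


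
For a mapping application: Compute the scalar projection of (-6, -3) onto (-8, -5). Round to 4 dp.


u.v = 63, |v| = sqrt(89) = 9.434
Scalar projection = u.v / |v| = 63 / sqrt(89) = 6.678

6.678


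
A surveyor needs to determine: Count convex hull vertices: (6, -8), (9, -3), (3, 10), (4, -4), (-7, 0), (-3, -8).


Convex hull vertices (CCW): (-7, 0), (-3, -8), (6, -8), (9, -3), (3, 10)
Count = 5

5


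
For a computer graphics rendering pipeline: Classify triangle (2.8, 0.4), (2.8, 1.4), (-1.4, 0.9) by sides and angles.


Side lengths squared: AB^2=1, BC^2=17.89, CA^2=17.89
Sorted: [1, 17.89, 17.89]
By sides: Isosceles, By angles: Acute

Isosceles, Acute


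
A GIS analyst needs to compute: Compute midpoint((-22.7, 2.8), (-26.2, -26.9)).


M = (((-22.7)+(-26.2))/2, (2.8+(-26.9))/2)
= (-24.45, -12.05)

(-24.45, -12.05)


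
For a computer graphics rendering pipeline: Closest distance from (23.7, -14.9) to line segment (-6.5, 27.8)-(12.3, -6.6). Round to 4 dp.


Project P onto AB: t = 1 (clamped to [0,1])
Closest point on segment: (12.3, -6.6)
Distance: 14.1014

14.1014


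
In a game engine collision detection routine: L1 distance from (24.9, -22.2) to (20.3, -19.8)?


|24.9-20.3| + |(-22.2)-(-19.8)| = 4.6 + 2.4 = 7

7


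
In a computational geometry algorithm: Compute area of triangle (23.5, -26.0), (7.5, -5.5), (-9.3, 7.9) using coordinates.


Area = |x_A(y_B-y_C) + x_B(y_C-y_A) + x_C(y_A-y_B)|/2
= |(-314.9) + 254.25 + 190.65|/2
= 130/2 = 65

65


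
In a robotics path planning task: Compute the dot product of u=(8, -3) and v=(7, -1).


u . v = u_x*v_x + u_y*v_y = 8*7 + (-3)*(-1)
= 56 + 3 = 59

59


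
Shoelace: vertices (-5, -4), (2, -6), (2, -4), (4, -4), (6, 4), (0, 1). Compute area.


Shoelace sum: ((-5)*(-6) - 2*(-4)) + (2*(-4) - 2*(-6)) + (2*(-4) - 4*(-4)) + (4*4 - 6*(-4)) + (6*1 - 0*4) + (0*(-4) - (-5)*1)
= 101
Area = |101|/2 = 50.5

50.5


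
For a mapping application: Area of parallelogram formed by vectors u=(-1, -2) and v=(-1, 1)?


|u x v| = |(-1)*1 - (-2)*(-1)|
= |(-1) - 2| = 3

3


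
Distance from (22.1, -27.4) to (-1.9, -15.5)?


dx=-24, dy=11.9
d^2 = (-24)^2 + 11.9^2 = 717.61
d = sqrt(717.61) = 26.7882

26.7882


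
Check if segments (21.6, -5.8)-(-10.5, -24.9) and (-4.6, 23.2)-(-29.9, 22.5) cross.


Cross products: d1=752.04, d2=1212.8, d3=-1431.32, d4=-1892.08
d1*d2 < 0 and d3*d4 < 0? no

No, they don't intersect


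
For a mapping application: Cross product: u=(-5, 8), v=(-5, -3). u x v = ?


u x v = u_x*v_y - u_y*v_x = (-5)*(-3) - 8*(-5)
= 15 - (-40) = 55

55


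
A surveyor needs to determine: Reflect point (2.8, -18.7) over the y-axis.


Reflection over y-axis: (x,y) -> (-x,y)
(2.8, -18.7) -> (-2.8, -18.7)

(-2.8, -18.7)


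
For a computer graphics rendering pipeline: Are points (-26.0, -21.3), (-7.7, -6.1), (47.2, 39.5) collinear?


Cross product: ((-7.7)-(-26))*(39.5-(-21.3)) - ((-6.1)-(-21.3))*(47.2-(-26))
= 0

Yes, collinear


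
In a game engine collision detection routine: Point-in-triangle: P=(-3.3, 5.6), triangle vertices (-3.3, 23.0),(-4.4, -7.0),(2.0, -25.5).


Cross products: AB x AP = 19.14, BC x BP = 100.99, CA x CP = 92.22
All same sign? yes

Yes, inside


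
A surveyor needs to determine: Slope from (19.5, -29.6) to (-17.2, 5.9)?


slope = (y2-y1)/(x2-x1) = (5.9-(-29.6))/((-17.2)-19.5) = 35.5/(-36.7) = -0.9673

-0.9673


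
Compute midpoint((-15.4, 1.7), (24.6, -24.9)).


M = (((-15.4)+24.6)/2, (1.7+(-24.9))/2)
= (4.6, -11.6)

(4.6, -11.6)


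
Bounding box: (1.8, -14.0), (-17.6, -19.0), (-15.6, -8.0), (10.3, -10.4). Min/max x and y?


x range: [-17.6, 10.3]
y range: [-19, -8]
Bounding box: (-17.6,-19) to (10.3,-8)

(-17.6,-19) to (10.3,-8)


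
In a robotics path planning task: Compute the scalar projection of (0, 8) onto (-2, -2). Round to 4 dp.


u.v = -16, |v| = sqrt(8) = 2.8284
Scalar projection = u.v / |v| = -16 / sqrt(8) = -5.6569

-5.6569


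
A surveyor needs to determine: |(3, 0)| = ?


|u| = sqrt(3^2 + 0^2) = sqrt(9) = 3

3


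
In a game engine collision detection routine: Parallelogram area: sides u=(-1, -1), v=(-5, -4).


|u x v| = |(-1)*(-4) - (-1)*(-5)|
= |4 - 5| = 1

1


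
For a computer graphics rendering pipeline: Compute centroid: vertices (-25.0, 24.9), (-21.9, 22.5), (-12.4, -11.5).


Centroid = ((x_A+x_B+x_C)/3, (y_A+y_B+y_C)/3)
= (((-25)+(-21.9)+(-12.4))/3, (24.9+22.5+(-11.5))/3)
= (-19.7667, 11.9667)

(-19.7667, 11.9667)


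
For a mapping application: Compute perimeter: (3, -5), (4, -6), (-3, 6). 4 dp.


Sides: (3, -5)->(4, -6): sqrt(2) = 1.414214, (4, -6)->(-3, 6): sqrt(193) = 13.892444, (-3, 6)->(3, -5): sqrt(157) = 12.529964
Sum = 27.836622
Perimeter = 27.8366

27.8366


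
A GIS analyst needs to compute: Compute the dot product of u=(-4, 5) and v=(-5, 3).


u . v = u_x*v_x + u_y*v_y = (-4)*(-5) + 5*3
= 20 + 15 = 35

35


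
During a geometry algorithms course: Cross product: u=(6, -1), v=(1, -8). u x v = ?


u x v = u_x*v_y - u_y*v_x = 6*(-8) - (-1)*1
= (-48) - (-1) = -47

-47


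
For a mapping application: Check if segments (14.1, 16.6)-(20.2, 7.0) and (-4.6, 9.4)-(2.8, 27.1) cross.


Cross products: d1=-277.71, d2=-456.72, d3=-223.44, d4=-44.43
d1*d2 < 0 and d3*d4 < 0? no

No, they don't intersect


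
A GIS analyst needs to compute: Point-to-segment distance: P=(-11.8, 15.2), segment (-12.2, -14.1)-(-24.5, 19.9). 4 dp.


Project P onto AB: t = 0.7583 (clamped to [0,1])
Closest point on segment: (-21.5267, 11.6812)
Distance: 10.3437

10.3437


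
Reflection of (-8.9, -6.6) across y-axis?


Reflection over y-axis: (x,y) -> (-x,y)
(-8.9, -6.6) -> (8.9, -6.6)

(8.9, -6.6)


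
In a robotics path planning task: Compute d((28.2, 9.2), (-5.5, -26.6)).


dx=-33.7, dy=-35.8
d^2 = (-33.7)^2 + (-35.8)^2 = 2417.33
d = sqrt(2417.33) = 49.1664

49.1664


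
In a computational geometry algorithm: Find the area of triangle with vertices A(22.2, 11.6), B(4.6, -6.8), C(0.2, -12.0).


Area = |x_A(y_B-y_C) + x_B(y_C-y_A) + x_C(y_A-y_B)|/2
= |115.44 + (-108.56) + 3.68|/2
= 10.56/2 = 5.28

5.28


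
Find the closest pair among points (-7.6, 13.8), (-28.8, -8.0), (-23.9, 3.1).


d(P0,P1) = 30.4086, d(P0,P2) = 19.4982, d(P1,P2) = 12.1334
Closest: P1 and P2

Closest pair: (-28.8, -8.0) and (-23.9, 3.1), distance = 12.1334


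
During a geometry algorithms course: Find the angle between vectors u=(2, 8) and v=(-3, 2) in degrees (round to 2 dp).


u.v = 10, |u| = sqrt(68) = 8.2462, |v| = sqrt(13) = 3.6056
cos(theta) = u.v/(|u||v|) = 10/sqrt(884) = 0.336336
theta = acos(0.336336) = 70.35 degrees

70.35 degrees


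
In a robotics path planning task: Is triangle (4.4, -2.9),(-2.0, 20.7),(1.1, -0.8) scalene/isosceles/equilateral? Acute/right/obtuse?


Side lengths squared: AB^2=597.92, BC^2=471.86, CA^2=15.3
Sorted: [15.3, 471.86, 597.92]
By sides: Scalene, By angles: Obtuse

Scalene, Obtuse


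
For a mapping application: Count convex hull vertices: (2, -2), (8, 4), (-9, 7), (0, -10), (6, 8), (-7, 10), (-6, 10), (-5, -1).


Convex hull vertices (CCW): (-9, 7), (-5, -1), (0, -10), (8, 4), (6, 8), (-6, 10), (-7, 10)
Count = 7

7


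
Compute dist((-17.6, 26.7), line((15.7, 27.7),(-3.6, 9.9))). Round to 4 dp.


|cross product| = 573.44
|line direction| = sqrt(689.33) = 26.2551
Distance = 573.44/sqrt(689.33) = 21.8411

21.8411


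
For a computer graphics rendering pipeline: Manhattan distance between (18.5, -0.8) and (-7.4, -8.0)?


|18.5-(-7.4)| + |(-0.8)-(-8)| = 25.9 + 7.2 = 33.1

33.1


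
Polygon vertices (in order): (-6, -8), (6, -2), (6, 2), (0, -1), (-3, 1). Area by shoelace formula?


Shoelace sum: ((-6)*(-2) - 6*(-8)) + (6*2 - 6*(-2)) + (6*(-1) - 0*2) + (0*1 - (-3)*(-1)) + ((-3)*(-8) - (-6)*1)
= 105
Area = |105|/2 = 52.5

52.5


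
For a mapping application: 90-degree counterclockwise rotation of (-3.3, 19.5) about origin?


90° CCW: (x,y) -> (-y, x)
(-3.3,19.5) -> (-19.5, -3.3)

(-19.5, -3.3)


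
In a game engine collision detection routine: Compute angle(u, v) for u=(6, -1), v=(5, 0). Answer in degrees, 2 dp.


u.v = 30, |u| = sqrt(37) = 6.0828, |v| = sqrt(25) = 5
cos(theta) = u.v/(|u||v|) = 30/sqrt(925) = 0.986394
theta = acos(0.986394) = 9.46 degrees

9.46 degrees


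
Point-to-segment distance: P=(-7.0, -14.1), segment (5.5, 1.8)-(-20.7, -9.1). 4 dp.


Project P onto AB: t = 0.6219 (clamped to [0,1])
Closest point on segment: (-10.7946, -4.979)
Distance: 9.8788

9.8788


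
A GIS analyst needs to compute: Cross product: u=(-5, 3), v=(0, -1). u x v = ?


u x v = u_x*v_y - u_y*v_x = (-5)*(-1) - 3*0
= 5 - 0 = 5

5


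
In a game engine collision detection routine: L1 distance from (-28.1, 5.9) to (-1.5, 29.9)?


|(-28.1)-(-1.5)| + |5.9-29.9| = 26.6 + 24 = 50.6

50.6


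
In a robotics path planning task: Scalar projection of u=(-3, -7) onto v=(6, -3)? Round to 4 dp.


u.v = 3, |v| = sqrt(45) = 6.7082
Scalar projection = u.v / |v| = 3 / sqrt(45) = 0.4472

0.4472


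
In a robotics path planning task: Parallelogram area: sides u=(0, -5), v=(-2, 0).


|u x v| = |0*0 - (-5)*(-2)|
= |0 - 10| = 10

10


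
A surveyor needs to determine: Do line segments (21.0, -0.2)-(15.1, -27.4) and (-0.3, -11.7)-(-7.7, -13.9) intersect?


Cross products: d1=-38.24, d2=150.06, d3=-511.51, d4=-699.81
d1*d2 < 0 and d3*d4 < 0? no

No, they don't intersect


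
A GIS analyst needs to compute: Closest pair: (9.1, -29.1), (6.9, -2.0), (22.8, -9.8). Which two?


d(P0,P1) = 27.1892, d(P0,P2) = 23.6681, d(P1,P2) = 17.7102
Closest: P1 and P2

Closest pair: (6.9, -2.0) and (22.8, -9.8), distance = 17.7102


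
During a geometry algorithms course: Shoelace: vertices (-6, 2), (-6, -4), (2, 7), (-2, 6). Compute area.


Shoelace sum: ((-6)*(-4) - (-6)*2) + ((-6)*7 - 2*(-4)) + (2*6 - (-2)*7) + ((-2)*2 - (-6)*6)
= 60
Area = |60|/2 = 30

30


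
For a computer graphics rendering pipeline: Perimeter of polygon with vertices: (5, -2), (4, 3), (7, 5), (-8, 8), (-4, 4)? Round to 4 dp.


Sides: (5, -2)->(4, 3): sqrt(26) = 5.09902, (4, 3)->(7, 5): sqrt(13) = 3.605551, (7, 5)->(-8, 8): sqrt(234) = 15.297059, (-8, 8)->(-4, 4): sqrt(32) = 5.656854, (-4, 4)->(5, -2): sqrt(117) = 10.816654
Sum = 40.475138
Perimeter = 40.4751

40.4751


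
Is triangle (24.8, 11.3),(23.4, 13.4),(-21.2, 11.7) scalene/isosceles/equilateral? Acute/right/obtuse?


Side lengths squared: AB^2=6.37, BC^2=1992.05, CA^2=2116.16
Sorted: [6.37, 1992.05, 2116.16]
By sides: Scalene, By angles: Obtuse

Scalene, Obtuse


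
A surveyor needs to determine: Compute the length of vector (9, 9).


|u| = sqrt(9^2 + 9^2) = sqrt(162) = 12.7279

12.7279


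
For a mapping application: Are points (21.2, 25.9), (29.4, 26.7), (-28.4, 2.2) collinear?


Cross product: (29.4-21.2)*(2.2-25.9) - (26.7-25.9)*((-28.4)-21.2)
= -154.66

No, not collinear


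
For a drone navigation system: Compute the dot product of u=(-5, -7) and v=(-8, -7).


u . v = u_x*v_x + u_y*v_y = (-5)*(-8) + (-7)*(-7)
= 40 + 49 = 89

89


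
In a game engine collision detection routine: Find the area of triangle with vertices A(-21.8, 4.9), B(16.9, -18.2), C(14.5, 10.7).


Area = |x_A(y_B-y_C) + x_B(y_C-y_A) + x_C(y_A-y_B)|/2
= |630.02 + 98.02 + 334.95|/2
= 1062.99/2 = 531.495

531.495


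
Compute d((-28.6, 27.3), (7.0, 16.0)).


dx=35.6, dy=-11.3
d^2 = 35.6^2 + (-11.3)^2 = 1395.05
d = sqrt(1395.05) = 37.3504

37.3504


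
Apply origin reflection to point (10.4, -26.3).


Reflection over origin: (x,y) -> (-x,-y)
(10.4, -26.3) -> (-10.4, 26.3)

(-10.4, 26.3)


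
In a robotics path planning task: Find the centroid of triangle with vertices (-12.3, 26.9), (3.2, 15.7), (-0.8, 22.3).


Centroid = ((x_A+x_B+x_C)/3, (y_A+y_B+y_C)/3)
= (((-12.3)+3.2+(-0.8))/3, (26.9+15.7+22.3)/3)
= (-3.3, 21.6333)

(-3.3, 21.6333)


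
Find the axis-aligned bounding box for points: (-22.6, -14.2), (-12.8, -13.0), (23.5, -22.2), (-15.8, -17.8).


x range: [-22.6, 23.5]
y range: [-22.2, -13]
Bounding box: (-22.6,-22.2) to (23.5,-13)

(-22.6,-22.2) to (23.5,-13)


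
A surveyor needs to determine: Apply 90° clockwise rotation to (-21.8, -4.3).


90° CW: (x,y) -> (y, -x)
(-21.8,-4.3) -> (-4.3, 21.8)

(-4.3, 21.8)


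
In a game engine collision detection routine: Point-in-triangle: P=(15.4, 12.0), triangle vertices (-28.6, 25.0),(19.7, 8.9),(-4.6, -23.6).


Cross products: AB x AP = 80.5, BC x BP = -215.08, CA x CP = -1826.4
All same sign? no

No, outside


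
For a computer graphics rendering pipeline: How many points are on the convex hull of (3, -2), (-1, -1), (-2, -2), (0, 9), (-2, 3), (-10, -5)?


Convex hull vertices (CCW): (-10, -5), (3, -2), (0, 9)
Count = 3

3


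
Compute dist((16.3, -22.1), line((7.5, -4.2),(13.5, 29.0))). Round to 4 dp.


|cross product| = 399.56
|line direction| = sqrt(1138.24) = 33.7378
Distance = 399.56/sqrt(1138.24) = 11.8431

11.8431


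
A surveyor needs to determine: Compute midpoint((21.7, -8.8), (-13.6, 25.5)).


M = ((21.7+(-13.6))/2, ((-8.8)+25.5)/2)
= (4.05, 8.35)

(4.05, 8.35)


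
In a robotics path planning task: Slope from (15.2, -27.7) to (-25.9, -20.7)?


slope = (y2-y1)/(x2-x1) = ((-20.7)-(-27.7))/((-25.9)-15.2) = 7/(-41.1) = -0.1703

-0.1703


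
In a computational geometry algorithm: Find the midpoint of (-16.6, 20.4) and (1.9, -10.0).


M = (((-16.6)+1.9)/2, (20.4+(-10))/2)
= (-7.35, 5.2)

(-7.35, 5.2)


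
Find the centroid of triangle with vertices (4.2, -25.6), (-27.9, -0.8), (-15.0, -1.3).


Centroid = ((x_A+x_B+x_C)/3, (y_A+y_B+y_C)/3)
= ((4.2+(-27.9)+(-15))/3, ((-25.6)+(-0.8)+(-1.3))/3)
= (-12.9, -9.2333)

(-12.9, -9.2333)


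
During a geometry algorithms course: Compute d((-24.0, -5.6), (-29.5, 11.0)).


dx=-5.5, dy=16.6
d^2 = (-5.5)^2 + 16.6^2 = 305.81
d = sqrt(305.81) = 17.4874

17.4874


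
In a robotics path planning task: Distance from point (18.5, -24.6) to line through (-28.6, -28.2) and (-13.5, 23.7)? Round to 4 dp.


|cross product| = 2390.13
|line direction| = sqrt(2921.62) = 54.052
Distance = 2390.13/sqrt(2921.62) = 44.2191

44.2191


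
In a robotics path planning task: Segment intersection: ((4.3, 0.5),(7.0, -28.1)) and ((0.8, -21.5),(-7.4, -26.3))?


Cross products: d1=-163.6, d2=83.88, d3=-159.5, d4=-406.98
d1*d2 < 0 and d3*d4 < 0? no

No, they don't intersect


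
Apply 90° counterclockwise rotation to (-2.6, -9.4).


90° CCW: (x,y) -> (-y, x)
(-2.6,-9.4) -> (9.4, -2.6)

(9.4, -2.6)


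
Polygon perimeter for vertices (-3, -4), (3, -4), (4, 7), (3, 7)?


Sides: (-3, -4)->(3, -4): sqrt(36) = 6, (3, -4)->(4, 7): sqrt(122) = 11.045361, (4, 7)->(3, 7): sqrt(1) = 1, (3, 7)->(-3, -4): sqrt(157) = 12.529964
Sum = 30.575325
Perimeter = 30.5753

30.5753


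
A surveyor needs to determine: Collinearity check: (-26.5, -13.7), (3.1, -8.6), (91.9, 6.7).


Cross product: (3.1-(-26.5))*(6.7-(-13.7)) - ((-8.6)-(-13.7))*(91.9-(-26.5))
= 0

Yes, collinear


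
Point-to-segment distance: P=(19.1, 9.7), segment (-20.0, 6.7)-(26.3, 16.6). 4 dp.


Project P onto AB: t = 0.8208 (clamped to [0,1])
Closest point on segment: (18.0039, 14.8261)
Distance: 5.242

5.242


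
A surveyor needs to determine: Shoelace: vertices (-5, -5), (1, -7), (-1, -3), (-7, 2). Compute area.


Shoelace sum: ((-5)*(-7) - 1*(-5)) + (1*(-3) - (-1)*(-7)) + ((-1)*2 - (-7)*(-3)) + ((-7)*(-5) - (-5)*2)
= 52
Area = |52|/2 = 26

26


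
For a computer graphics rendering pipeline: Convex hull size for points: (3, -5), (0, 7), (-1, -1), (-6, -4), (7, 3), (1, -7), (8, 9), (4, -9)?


Convex hull vertices (CCW): (-6, -4), (4, -9), (7, 3), (8, 9), (0, 7)
Count = 5

5


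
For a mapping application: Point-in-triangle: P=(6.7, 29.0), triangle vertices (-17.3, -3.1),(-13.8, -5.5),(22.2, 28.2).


Cross products: AB x AP = 169.95, BC x BP = 551.15, CA x CP = -516.75
All same sign? no

No, outside


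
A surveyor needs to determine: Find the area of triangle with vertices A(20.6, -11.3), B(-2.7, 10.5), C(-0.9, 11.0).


Area = |x_A(y_B-y_C) + x_B(y_C-y_A) + x_C(y_A-y_B)|/2
= |(-10.3) + (-60.21) + 19.62|/2
= 50.89/2 = 25.445

25.445


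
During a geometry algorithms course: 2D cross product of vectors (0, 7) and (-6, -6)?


u x v = u_x*v_y - u_y*v_x = 0*(-6) - 7*(-6)
= 0 - (-42) = 42

42


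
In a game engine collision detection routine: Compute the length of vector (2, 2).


|u| = sqrt(2^2 + 2^2) = sqrt(8) = 2.8284

2.8284


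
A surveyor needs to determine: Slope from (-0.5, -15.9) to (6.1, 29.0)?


slope = (y2-y1)/(x2-x1) = (29-(-15.9))/(6.1-(-0.5)) = 44.9/6.6 = 6.803

6.803


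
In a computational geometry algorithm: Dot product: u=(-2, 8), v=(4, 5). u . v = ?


u . v = u_x*v_x + u_y*v_y = (-2)*4 + 8*5
= (-8) + 40 = 32

32


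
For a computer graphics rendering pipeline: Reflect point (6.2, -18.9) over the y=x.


Reflection over y=x: (x,y) -> (y,x)
(6.2, -18.9) -> (-18.9, 6.2)

(-18.9, 6.2)


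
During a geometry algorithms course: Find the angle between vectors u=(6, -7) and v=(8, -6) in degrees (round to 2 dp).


u.v = 90, |u| = sqrt(85) = 9.2195, |v| = sqrt(100) = 10
cos(theta) = u.v/(|u||v|) = 90/sqrt(8500) = 0.976187
theta = acos(0.976187) = 12.53 degrees

12.53 degrees


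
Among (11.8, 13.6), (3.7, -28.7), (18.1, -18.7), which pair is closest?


d(P0,P1) = 43.0686, d(P0,P2) = 32.9087, d(P1,P2) = 17.5317
Closest: P1 and P2

Closest pair: (3.7, -28.7) and (18.1, -18.7), distance = 17.5317


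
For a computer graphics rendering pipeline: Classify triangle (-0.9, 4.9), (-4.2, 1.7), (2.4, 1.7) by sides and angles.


Side lengths squared: AB^2=21.13, BC^2=43.56, CA^2=21.13
Sorted: [21.13, 21.13, 43.56]
By sides: Isosceles, By angles: Obtuse

Isosceles, Obtuse


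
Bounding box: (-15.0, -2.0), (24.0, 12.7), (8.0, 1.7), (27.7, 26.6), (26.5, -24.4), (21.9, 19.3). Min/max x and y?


x range: [-15, 27.7]
y range: [-24.4, 26.6]
Bounding box: (-15,-24.4) to (27.7,26.6)

(-15,-24.4) to (27.7,26.6)


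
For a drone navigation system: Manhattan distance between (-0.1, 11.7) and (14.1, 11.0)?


|(-0.1)-14.1| + |11.7-11| = 14.2 + 0.7 = 14.9

14.9


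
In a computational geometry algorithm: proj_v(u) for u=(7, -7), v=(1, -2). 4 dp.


u.v = 21, |v| = sqrt(5) = 2.2361
Scalar projection = u.v / |v| = 21 / sqrt(5) = 9.3915

9.3915


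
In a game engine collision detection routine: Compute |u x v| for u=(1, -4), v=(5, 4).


|u x v| = |1*4 - (-4)*5|
= |4 - (-20)| = 24

24


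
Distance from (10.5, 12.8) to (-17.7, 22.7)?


dx=-28.2, dy=9.9
d^2 = (-28.2)^2 + 9.9^2 = 893.25
d = sqrt(893.25) = 29.8873

29.8873


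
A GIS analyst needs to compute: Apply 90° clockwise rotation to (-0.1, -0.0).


90° CW: (x,y) -> (y, -x)
(-0.1,0) -> (0, 0.1)

(0, 0.1)


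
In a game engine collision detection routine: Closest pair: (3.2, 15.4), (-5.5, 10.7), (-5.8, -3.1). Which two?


d(P0,P1) = 9.8884, d(P0,P2) = 20.573, d(P1,P2) = 13.8033
Closest: P0 and P1

Closest pair: (3.2, 15.4) and (-5.5, 10.7), distance = 9.8884


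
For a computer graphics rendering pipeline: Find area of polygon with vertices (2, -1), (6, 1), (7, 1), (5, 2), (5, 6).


Shoelace sum: (2*1 - 6*(-1)) + (6*1 - 7*1) + (7*2 - 5*1) + (5*6 - 5*2) + (5*(-1) - 2*6)
= 19
Area = |19|/2 = 9.5

9.5


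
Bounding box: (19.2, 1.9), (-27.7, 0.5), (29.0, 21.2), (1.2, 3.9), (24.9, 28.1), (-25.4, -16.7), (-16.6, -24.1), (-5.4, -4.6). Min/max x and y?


x range: [-27.7, 29]
y range: [-24.1, 28.1]
Bounding box: (-27.7,-24.1) to (29,28.1)

(-27.7,-24.1) to (29,28.1)


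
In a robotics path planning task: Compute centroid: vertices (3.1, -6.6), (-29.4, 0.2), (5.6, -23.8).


Centroid = ((x_A+x_B+x_C)/3, (y_A+y_B+y_C)/3)
= ((3.1+(-29.4)+5.6)/3, ((-6.6)+0.2+(-23.8))/3)
= (-6.9, -10.0667)

(-6.9, -10.0667)


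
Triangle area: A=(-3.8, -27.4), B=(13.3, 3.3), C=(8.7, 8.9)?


Area = |x_A(y_B-y_C) + x_B(y_C-y_A) + x_C(y_A-y_B)|/2
= |21.28 + 482.79 + (-267.09)|/2
= 236.98/2 = 118.49

118.49


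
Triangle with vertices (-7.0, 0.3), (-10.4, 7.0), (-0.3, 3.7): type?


Side lengths squared: AB^2=56.45, BC^2=112.9, CA^2=56.45
Sorted: [56.45, 56.45, 112.9]
By sides: Isosceles, By angles: Right

Isosceles, Right


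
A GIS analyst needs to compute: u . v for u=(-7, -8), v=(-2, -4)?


u . v = u_x*v_x + u_y*v_y = (-7)*(-2) + (-8)*(-4)
= 14 + 32 = 46

46


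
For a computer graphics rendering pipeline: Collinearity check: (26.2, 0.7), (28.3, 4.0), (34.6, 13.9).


Cross product: (28.3-26.2)*(13.9-0.7) - (4-0.7)*(34.6-26.2)
= 0

Yes, collinear


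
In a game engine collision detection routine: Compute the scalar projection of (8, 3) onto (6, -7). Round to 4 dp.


u.v = 27, |v| = sqrt(85) = 9.2195
Scalar projection = u.v / |v| = 27 / sqrt(85) = 2.9286

2.9286


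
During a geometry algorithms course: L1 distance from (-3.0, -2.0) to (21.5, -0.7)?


|(-3)-21.5| + |(-2)-(-0.7)| = 24.5 + 1.3 = 25.8

25.8


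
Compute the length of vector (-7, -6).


|u| = sqrt((-7)^2 + (-6)^2) = sqrt(85) = 9.2195

9.2195


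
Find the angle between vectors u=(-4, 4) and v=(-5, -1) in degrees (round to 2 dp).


u.v = 16, |u| = sqrt(32) = 5.6569, |v| = sqrt(26) = 5.099
cos(theta) = u.v/(|u||v|) = 16/sqrt(832) = 0.5547
theta = acos(0.5547) = 56.31 degrees

56.31 degrees


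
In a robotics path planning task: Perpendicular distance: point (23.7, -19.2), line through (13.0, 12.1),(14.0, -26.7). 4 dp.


|cross product| = 383.86
|line direction| = sqrt(1506.44) = 38.8129
Distance = 383.86/sqrt(1506.44) = 9.89

9.89


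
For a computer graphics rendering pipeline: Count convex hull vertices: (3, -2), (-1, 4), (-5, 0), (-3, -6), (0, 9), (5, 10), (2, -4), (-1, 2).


Convex hull vertices (CCW): (-5, 0), (-3, -6), (2, -4), (3, -2), (5, 10), (0, 9)
Count = 6

6


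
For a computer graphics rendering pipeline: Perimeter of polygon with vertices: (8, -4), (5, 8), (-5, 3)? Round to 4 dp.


Sides: (8, -4)->(5, 8): sqrt(153) = 12.369317, (5, 8)->(-5, 3): sqrt(125) = 11.18034, (-5, 3)->(8, -4): sqrt(218) = 14.764823
Sum = 38.31448
Perimeter = 38.3145

38.3145


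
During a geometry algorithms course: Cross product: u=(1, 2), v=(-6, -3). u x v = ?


u x v = u_x*v_y - u_y*v_x = 1*(-3) - 2*(-6)
= (-3) - (-12) = 9

9


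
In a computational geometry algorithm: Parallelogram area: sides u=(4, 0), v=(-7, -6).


|u x v| = |4*(-6) - 0*(-7)|
= |(-24) - 0| = 24

24


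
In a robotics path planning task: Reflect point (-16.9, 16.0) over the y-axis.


Reflection over y-axis: (x,y) -> (-x,y)
(-16.9, 16) -> (16.9, 16)

(16.9, 16)


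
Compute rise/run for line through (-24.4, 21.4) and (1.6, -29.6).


slope = (y2-y1)/(x2-x1) = ((-29.6)-21.4)/(1.6-(-24.4)) = (-51)/26 = -1.9615

-1.9615


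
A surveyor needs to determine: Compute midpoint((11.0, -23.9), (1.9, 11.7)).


M = ((11+1.9)/2, ((-23.9)+11.7)/2)
= (6.45, -6.1)

(6.45, -6.1)


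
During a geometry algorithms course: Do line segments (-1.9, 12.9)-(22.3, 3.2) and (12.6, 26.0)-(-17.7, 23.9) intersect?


Cross products: d1=366.48, d2=711.21, d3=457.67, d4=112.94
d1*d2 < 0 and d3*d4 < 0? no

No, they don't intersect


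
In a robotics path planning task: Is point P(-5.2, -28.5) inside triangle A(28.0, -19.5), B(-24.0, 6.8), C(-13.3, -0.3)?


Cross products: AB x AP = 1341.16, BC x BP = -244.23, CA x CP = -1009.14
All same sign? no

No, outside


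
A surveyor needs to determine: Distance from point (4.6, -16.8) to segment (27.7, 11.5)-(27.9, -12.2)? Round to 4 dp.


Project P onto AB: t = 1 (clamped to [0,1])
Closest point on segment: (27.9, -12.2)
Distance: 23.7497

23.7497


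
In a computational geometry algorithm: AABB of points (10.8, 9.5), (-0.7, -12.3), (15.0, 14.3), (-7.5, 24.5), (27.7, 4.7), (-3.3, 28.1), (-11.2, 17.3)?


x range: [-11.2, 27.7]
y range: [-12.3, 28.1]
Bounding box: (-11.2,-12.3) to (27.7,28.1)

(-11.2,-12.3) to (27.7,28.1)


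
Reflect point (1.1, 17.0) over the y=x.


Reflection over y=x: (x,y) -> (y,x)
(1.1, 17) -> (17, 1.1)

(17, 1.1)


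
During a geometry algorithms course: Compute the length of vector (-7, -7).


|u| = sqrt((-7)^2 + (-7)^2) = sqrt(98) = 9.8995

9.8995


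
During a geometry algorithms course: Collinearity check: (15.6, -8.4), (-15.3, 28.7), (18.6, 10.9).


Cross product: ((-15.3)-15.6)*(10.9-(-8.4)) - (28.7-(-8.4))*(18.6-15.6)
= -707.67

No, not collinear


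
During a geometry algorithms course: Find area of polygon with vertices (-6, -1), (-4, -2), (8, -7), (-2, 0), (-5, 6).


Shoelace sum: ((-6)*(-2) - (-4)*(-1)) + ((-4)*(-7) - 8*(-2)) + (8*0 - (-2)*(-7)) + ((-2)*6 - (-5)*0) + ((-5)*(-1) - (-6)*6)
= 67
Area = |67|/2 = 33.5

33.5


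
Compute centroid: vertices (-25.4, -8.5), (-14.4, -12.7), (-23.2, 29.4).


Centroid = ((x_A+x_B+x_C)/3, (y_A+y_B+y_C)/3)
= (((-25.4)+(-14.4)+(-23.2))/3, ((-8.5)+(-12.7)+29.4)/3)
= (-21, 2.7333)

(-21, 2.7333)


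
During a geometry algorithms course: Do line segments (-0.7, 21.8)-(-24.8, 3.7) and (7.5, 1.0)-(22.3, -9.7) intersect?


Cross products: d1=220.1, d2=-305.65, d3=649.7, d4=1175.45
d1*d2 < 0 and d3*d4 < 0? no

No, they don't intersect


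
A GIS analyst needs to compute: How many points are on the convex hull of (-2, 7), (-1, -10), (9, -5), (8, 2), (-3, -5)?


Convex hull vertices (CCW): (-3, -5), (-1, -10), (9, -5), (8, 2), (-2, 7)
Count = 5

5


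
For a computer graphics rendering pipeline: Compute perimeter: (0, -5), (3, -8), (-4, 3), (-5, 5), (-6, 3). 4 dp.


Sides: (0, -5)->(3, -8): sqrt(18) = 4.242641, (3, -8)->(-4, 3): sqrt(170) = 13.038405, (-4, 3)->(-5, 5): sqrt(5) = 2.236068, (-5, 5)->(-6, 3): sqrt(5) = 2.236068, (-6, 3)->(0, -5): sqrt(100) = 10
Sum = 31.753182
Perimeter = 31.7532

31.7532


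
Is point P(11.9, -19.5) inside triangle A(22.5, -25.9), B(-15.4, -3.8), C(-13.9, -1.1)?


Cross products: AB x AP = -8.3, BC x BP = -97.26, CA x CP = -29.92
All same sign? yes

Yes, inside


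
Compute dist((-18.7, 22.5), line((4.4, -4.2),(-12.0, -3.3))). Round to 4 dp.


|cross product| = 417.09
|line direction| = sqrt(269.77) = 16.4247
Distance = 417.09/sqrt(269.77) = 25.3941

25.3941


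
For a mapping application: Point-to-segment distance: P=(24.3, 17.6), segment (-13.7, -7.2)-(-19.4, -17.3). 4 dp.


Project P onto AB: t = 0 (clamped to [0,1])
Closest point on segment: (-13.7, -7.2)
Distance: 45.3766

45.3766


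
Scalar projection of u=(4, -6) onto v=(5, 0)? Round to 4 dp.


u.v = 20, |v| = sqrt(25) = 5
Scalar projection = u.v / |v| = 20 / sqrt(25) = 4

4


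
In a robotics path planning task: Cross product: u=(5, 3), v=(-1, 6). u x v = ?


u x v = u_x*v_y - u_y*v_x = 5*6 - 3*(-1)
= 30 - (-3) = 33

33


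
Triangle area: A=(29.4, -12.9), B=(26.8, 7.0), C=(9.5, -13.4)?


Area = |x_A(y_B-y_C) + x_B(y_C-y_A) + x_C(y_A-y_B)|/2
= |599.76 + (-13.4) + (-189.05)|/2
= 397.31/2 = 198.655

198.655


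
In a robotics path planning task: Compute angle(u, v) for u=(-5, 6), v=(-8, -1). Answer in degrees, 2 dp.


u.v = 34, |u| = sqrt(61) = 7.8102, |v| = sqrt(65) = 8.0623
cos(theta) = u.v/(|u||v|) = 34/sqrt(3965) = 0.539955
theta = acos(0.539955) = 57.32 degrees

57.32 degrees


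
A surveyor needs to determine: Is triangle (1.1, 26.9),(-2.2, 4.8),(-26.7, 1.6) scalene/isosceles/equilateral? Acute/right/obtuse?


Side lengths squared: AB^2=499.3, BC^2=610.49, CA^2=1412.93
Sorted: [499.3, 610.49, 1412.93]
By sides: Scalene, By angles: Obtuse

Scalene, Obtuse


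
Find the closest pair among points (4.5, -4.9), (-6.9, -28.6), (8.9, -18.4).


d(P0,P1) = 26.2992, d(P0,P2) = 14.1989, d(P1,P2) = 18.8064
Closest: P0 and P2

Closest pair: (4.5, -4.9) and (8.9, -18.4), distance = 14.1989


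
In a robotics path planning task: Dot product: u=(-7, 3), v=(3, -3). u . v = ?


u . v = u_x*v_x + u_y*v_y = (-7)*3 + 3*(-3)
= (-21) + (-9) = -30

-30


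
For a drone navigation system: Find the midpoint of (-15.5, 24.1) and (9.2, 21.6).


M = (((-15.5)+9.2)/2, (24.1+21.6)/2)
= (-3.15, 22.85)

(-3.15, 22.85)


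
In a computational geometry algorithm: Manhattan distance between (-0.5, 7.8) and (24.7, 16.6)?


|(-0.5)-24.7| + |7.8-16.6| = 25.2 + 8.8 = 34

34


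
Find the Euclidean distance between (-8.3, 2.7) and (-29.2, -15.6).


dx=-20.9, dy=-18.3
d^2 = (-20.9)^2 + (-18.3)^2 = 771.7
d = sqrt(771.7) = 27.7795

27.7795


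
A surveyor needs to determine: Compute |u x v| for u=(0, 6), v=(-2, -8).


|u x v| = |0*(-8) - 6*(-2)|
= |0 - (-12)| = 12

12


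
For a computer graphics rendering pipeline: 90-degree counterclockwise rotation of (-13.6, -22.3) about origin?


90° CCW: (x,y) -> (-y, x)
(-13.6,-22.3) -> (22.3, -13.6)

(22.3, -13.6)


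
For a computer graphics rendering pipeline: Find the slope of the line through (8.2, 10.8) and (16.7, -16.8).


slope = (y2-y1)/(x2-x1) = ((-16.8)-10.8)/(16.7-8.2) = (-27.6)/8.5 = -3.2471

-3.2471


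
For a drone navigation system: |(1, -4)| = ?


|u| = sqrt(1^2 + (-4)^2) = sqrt(17) = 4.1231

4.1231


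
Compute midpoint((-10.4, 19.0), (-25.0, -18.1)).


M = (((-10.4)+(-25))/2, (19+(-18.1))/2)
= (-17.7, 0.45)

(-17.7, 0.45)


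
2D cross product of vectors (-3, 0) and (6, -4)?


u x v = u_x*v_y - u_y*v_x = (-3)*(-4) - 0*6
= 12 - 0 = 12

12


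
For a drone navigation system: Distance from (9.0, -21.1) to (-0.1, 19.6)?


dx=-9.1, dy=40.7
d^2 = (-9.1)^2 + 40.7^2 = 1739.3
d = sqrt(1739.3) = 41.7049

41.7049


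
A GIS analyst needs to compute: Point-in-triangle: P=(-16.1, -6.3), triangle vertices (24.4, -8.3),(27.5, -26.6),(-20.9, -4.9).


Cross products: AB x AP = -734.95, BC x BP = -36.4, CA x CP = -47.1
All same sign? yes

Yes, inside


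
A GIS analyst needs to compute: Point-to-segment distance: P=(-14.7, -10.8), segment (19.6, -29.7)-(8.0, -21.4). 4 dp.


Project P onto AB: t = 1 (clamped to [0,1])
Closest point on segment: (8, -21.4)
Distance: 25.0529

25.0529


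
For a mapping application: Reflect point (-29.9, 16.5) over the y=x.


Reflection over y=x: (x,y) -> (y,x)
(-29.9, 16.5) -> (16.5, -29.9)

(16.5, -29.9)


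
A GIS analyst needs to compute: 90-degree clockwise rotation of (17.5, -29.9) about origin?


90° CW: (x,y) -> (y, -x)
(17.5,-29.9) -> (-29.9, -17.5)

(-29.9, -17.5)


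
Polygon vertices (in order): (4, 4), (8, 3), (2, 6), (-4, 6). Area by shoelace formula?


Shoelace sum: (4*3 - 8*4) + (8*6 - 2*3) + (2*6 - (-4)*6) + ((-4)*4 - 4*6)
= 18
Area = |18|/2 = 9

9


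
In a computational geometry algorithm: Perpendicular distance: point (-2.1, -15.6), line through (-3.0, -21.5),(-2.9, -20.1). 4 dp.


|cross product| = 0.67
|line direction| = sqrt(1.97) = 1.4036
Distance = 0.67/sqrt(1.97) = 0.4774

0.4774


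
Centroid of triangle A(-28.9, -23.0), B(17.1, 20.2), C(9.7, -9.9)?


Centroid = ((x_A+x_B+x_C)/3, (y_A+y_B+y_C)/3)
= (((-28.9)+17.1+9.7)/3, ((-23)+20.2+(-9.9))/3)
= (-0.7, -4.2333)

(-0.7, -4.2333)


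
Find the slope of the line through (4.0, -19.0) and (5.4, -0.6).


slope = (y2-y1)/(x2-x1) = ((-0.6)-(-19))/(5.4-4) = 18.4/1.4 = 13.1429

13.1429


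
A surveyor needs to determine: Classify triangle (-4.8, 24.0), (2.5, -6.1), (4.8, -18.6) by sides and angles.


Side lengths squared: AB^2=959.3, BC^2=161.54, CA^2=1906.92
Sorted: [161.54, 959.3, 1906.92]
By sides: Scalene, By angles: Obtuse

Scalene, Obtuse


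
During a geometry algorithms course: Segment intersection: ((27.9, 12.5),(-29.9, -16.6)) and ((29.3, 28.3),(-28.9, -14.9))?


Cross products: d1=859.08, d2=55.74, d3=-872.5, d4=-69.16
d1*d2 < 0 and d3*d4 < 0? no

No, they don't intersect


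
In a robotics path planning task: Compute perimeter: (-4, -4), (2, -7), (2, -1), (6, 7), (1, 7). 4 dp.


Sides: (-4, -4)->(2, -7): sqrt(45) = 6.708204, (2, -7)->(2, -1): sqrt(36) = 6, (2, -1)->(6, 7): sqrt(80) = 8.944272, (6, 7)->(1, 7): sqrt(25) = 5, (1, 7)->(-4, -4): sqrt(146) = 12.083046
Sum = 38.735522
Perimeter = 38.7355

38.7355


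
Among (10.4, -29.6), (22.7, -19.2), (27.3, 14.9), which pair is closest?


d(P0,P1) = 16.1075, d(P0,P2) = 47.6011, d(P1,P2) = 34.4089
Closest: P0 and P1

Closest pair: (10.4, -29.6) and (22.7, -19.2), distance = 16.1075


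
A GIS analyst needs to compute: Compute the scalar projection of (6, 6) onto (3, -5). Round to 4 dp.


u.v = -12, |v| = sqrt(34) = 5.831
Scalar projection = u.v / |v| = -12 / sqrt(34) = -2.058

-2.058


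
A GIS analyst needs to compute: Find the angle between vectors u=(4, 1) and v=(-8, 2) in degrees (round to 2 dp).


u.v = -30, |u| = sqrt(17) = 4.1231, |v| = sqrt(68) = 8.2462
cos(theta) = u.v/(|u||v|) = -30/sqrt(1156) = -0.882353
theta = acos(-0.882353) = 151.93 degrees

151.93 degrees


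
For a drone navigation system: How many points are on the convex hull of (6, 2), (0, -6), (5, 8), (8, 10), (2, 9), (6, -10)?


Convex hull vertices (CCW): (0, -6), (6, -10), (8, 10), (2, 9)
Count = 4

4
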